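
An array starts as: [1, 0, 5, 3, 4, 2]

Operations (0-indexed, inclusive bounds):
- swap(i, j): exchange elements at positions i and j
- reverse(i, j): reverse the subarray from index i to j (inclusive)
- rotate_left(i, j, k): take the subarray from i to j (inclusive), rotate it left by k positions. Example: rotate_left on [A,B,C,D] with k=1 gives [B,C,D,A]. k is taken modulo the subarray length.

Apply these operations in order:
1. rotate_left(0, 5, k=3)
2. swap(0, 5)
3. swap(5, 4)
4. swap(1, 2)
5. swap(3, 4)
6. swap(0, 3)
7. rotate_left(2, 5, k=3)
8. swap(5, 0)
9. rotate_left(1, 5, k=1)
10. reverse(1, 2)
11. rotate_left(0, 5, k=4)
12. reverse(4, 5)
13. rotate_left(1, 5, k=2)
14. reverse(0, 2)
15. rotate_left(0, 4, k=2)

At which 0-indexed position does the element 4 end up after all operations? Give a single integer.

After 1 (rotate_left(0, 5, k=3)): [3, 4, 2, 1, 0, 5]
After 2 (swap(0, 5)): [5, 4, 2, 1, 0, 3]
After 3 (swap(5, 4)): [5, 4, 2, 1, 3, 0]
After 4 (swap(1, 2)): [5, 2, 4, 1, 3, 0]
After 5 (swap(3, 4)): [5, 2, 4, 3, 1, 0]
After 6 (swap(0, 3)): [3, 2, 4, 5, 1, 0]
After 7 (rotate_left(2, 5, k=3)): [3, 2, 0, 4, 5, 1]
After 8 (swap(5, 0)): [1, 2, 0, 4, 5, 3]
After 9 (rotate_left(1, 5, k=1)): [1, 0, 4, 5, 3, 2]
After 10 (reverse(1, 2)): [1, 4, 0, 5, 3, 2]
After 11 (rotate_left(0, 5, k=4)): [3, 2, 1, 4, 0, 5]
After 12 (reverse(4, 5)): [3, 2, 1, 4, 5, 0]
After 13 (rotate_left(1, 5, k=2)): [3, 4, 5, 0, 2, 1]
After 14 (reverse(0, 2)): [5, 4, 3, 0, 2, 1]
After 15 (rotate_left(0, 4, k=2)): [3, 0, 2, 5, 4, 1]

Answer: 4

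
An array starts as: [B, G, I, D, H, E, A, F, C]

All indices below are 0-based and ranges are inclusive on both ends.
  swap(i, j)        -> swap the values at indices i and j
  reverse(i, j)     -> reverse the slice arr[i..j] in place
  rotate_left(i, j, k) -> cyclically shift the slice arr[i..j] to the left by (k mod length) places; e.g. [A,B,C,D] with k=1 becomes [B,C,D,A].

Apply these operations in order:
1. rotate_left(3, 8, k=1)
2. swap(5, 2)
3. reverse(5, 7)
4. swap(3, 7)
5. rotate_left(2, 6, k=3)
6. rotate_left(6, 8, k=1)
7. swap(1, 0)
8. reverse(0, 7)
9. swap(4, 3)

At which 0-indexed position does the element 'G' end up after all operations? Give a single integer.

After 1 (rotate_left(3, 8, k=1)): [B, G, I, H, E, A, F, C, D]
After 2 (swap(5, 2)): [B, G, A, H, E, I, F, C, D]
After 3 (reverse(5, 7)): [B, G, A, H, E, C, F, I, D]
After 4 (swap(3, 7)): [B, G, A, I, E, C, F, H, D]
After 5 (rotate_left(2, 6, k=3)): [B, G, C, F, A, I, E, H, D]
After 6 (rotate_left(6, 8, k=1)): [B, G, C, F, A, I, H, D, E]
After 7 (swap(1, 0)): [G, B, C, F, A, I, H, D, E]
After 8 (reverse(0, 7)): [D, H, I, A, F, C, B, G, E]
After 9 (swap(4, 3)): [D, H, I, F, A, C, B, G, E]

Answer: 7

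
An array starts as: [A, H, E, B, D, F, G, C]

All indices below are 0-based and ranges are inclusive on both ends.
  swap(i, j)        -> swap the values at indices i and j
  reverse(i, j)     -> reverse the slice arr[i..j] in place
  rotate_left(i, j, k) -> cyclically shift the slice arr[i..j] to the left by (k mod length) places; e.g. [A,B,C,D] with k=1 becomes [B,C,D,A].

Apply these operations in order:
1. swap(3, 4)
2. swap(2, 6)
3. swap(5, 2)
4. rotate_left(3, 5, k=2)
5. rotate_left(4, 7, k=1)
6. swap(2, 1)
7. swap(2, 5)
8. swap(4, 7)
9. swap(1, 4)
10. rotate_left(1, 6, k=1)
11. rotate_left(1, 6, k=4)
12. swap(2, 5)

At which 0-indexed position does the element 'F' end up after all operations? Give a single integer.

Answer: 2

Derivation:
After 1 (swap(3, 4)): [A, H, E, D, B, F, G, C]
After 2 (swap(2, 6)): [A, H, G, D, B, F, E, C]
After 3 (swap(5, 2)): [A, H, F, D, B, G, E, C]
After 4 (rotate_left(3, 5, k=2)): [A, H, F, G, D, B, E, C]
After 5 (rotate_left(4, 7, k=1)): [A, H, F, G, B, E, C, D]
After 6 (swap(2, 1)): [A, F, H, G, B, E, C, D]
After 7 (swap(2, 5)): [A, F, E, G, B, H, C, D]
After 8 (swap(4, 7)): [A, F, E, G, D, H, C, B]
After 9 (swap(1, 4)): [A, D, E, G, F, H, C, B]
After 10 (rotate_left(1, 6, k=1)): [A, E, G, F, H, C, D, B]
After 11 (rotate_left(1, 6, k=4)): [A, C, D, E, G, F, H, B]
After 12 (swap(2, 5)): [A, C, F, E, G, D, H, B]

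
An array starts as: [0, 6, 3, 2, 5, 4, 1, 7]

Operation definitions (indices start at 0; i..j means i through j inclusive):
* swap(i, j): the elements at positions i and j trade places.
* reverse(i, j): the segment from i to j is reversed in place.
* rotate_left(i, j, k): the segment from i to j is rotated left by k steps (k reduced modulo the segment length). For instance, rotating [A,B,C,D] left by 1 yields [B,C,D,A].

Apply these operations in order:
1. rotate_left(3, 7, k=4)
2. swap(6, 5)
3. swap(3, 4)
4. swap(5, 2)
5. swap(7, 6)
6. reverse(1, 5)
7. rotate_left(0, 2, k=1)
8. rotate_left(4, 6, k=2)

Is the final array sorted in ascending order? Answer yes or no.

After 1 (rotate_left(3, 7, k=4)): [0, 6, 3, 7, 2, 5, 4, 1]
After 2 (swap(6, 5)): [0, 6, 3, 7, 2, 4, 5, 1]
After 3 (swap(3, 4)): [0, 6, 3, 2, 7, 4, 5, 1]
After 4 (swap(5, 2)): [0, 6, 4, 2, 7, 3, 5, 1]
After 5 (swap(7, 6)): [0, 6, 4, 2, 7, 3, 1, 5]
After 6 (reverse(1, 5)): [0, 3, 7, 2, 4, 6, 1, 5]
After 7 (rotate_left(0, 2, k=1)): [3, 7, 0, 2, 4, 6, 1, 5]
After 8 (rotate_left(4, 6, k=2)): [3, 7, 0, 2, 1, 4, 6, 5]

Answer: no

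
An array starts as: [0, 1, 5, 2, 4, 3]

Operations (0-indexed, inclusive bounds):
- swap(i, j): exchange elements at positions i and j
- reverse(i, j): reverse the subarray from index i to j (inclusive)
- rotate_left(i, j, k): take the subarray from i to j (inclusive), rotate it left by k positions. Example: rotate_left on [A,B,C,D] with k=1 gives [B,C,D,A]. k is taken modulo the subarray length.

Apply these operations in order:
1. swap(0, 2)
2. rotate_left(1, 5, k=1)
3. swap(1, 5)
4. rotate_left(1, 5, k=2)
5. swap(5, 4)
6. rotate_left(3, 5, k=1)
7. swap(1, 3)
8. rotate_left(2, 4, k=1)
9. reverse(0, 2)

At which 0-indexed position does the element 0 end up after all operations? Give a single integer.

After 1 (swap(0, 2)): [5, 1, 0, 2, 4, 3]
After 2 (rotate_left(1, 5, k=1)): [5, 0, 2, 4, 3, 1]
After 3 (swap(1, 5)): [5, 1, 2, 4, 3, 0]
After 4 (rotate_left(1, 5, k=2)): [5, 4, 3, 0, 1, 2]
After 5 (swap(5, 4)): [5, 4, 3, 0, 2, 1]
After 6 (rotate_left(3, 5, k=1)): [5, 4, 3, 2, 1, 0]
After 7 (swap(1, 3)): [5, 2, 3, 4, 1, 0]
After 8 (rotate_left(2, 4, k=1)): [5, 2, 4, 1, 3, 0]
After 9 (reverse(0, 2)): [4, 2, 5, 1, 3, 0]

Answer: 5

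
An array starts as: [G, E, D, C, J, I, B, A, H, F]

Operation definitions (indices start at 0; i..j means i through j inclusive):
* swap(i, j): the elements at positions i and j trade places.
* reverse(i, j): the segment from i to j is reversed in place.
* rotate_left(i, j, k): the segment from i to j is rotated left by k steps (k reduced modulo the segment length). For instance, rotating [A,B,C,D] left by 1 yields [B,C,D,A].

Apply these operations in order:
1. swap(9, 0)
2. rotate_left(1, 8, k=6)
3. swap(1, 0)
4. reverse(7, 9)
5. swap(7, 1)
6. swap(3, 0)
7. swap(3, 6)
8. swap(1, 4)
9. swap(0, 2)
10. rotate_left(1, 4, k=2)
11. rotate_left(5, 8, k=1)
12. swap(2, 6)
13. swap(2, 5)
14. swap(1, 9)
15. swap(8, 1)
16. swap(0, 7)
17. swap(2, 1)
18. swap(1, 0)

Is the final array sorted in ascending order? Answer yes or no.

After 1 (swap(9, 0)): [F, E, D, C, J, I, B, A, H, G]
After 2 (rotate_left(1, 8, k=6)): [F, A, H, E, D, C, J, I, B, G]
After 3 (swap(1, 0)): [A, F, H, E, D, C, J, I, B, G]
After 4 (reverse(7, 9)): [A, F, H, E, D, C, J, G, B, I]
After 5 (swap(7, 1)): [A, G, H, E, D, C, J, F, B, I]
After 6 (swap(3, 0)): [E, G, H, A, D, C, J, F, B, I]
After 7 (swap(3, 6)): [E, G, H, J, D, C, A, F, B, I]
After 8 (swap(1, 4)): [E, D, H, J, G, C, A, F, B, I]
After 9 (swap(0, 2)): [H, D, E, J, G, C, A, F, B, I]
After 10 (rotate_left(1, 4, k=2)): [H, J, G, D, E, C, A, F, B, I]
After 11 (rotate_left(5, 8, k=1)): [H, J, G, D, E, A, F, B, C, I]
After 12 (swap(2, 6)): [H, J, F, D, E, A, G, B, C, I]
After 13 (swap(2, 5)): [H, J, A, D, E, F, G, B, C, I]
After 14 (swap(1, 9)): [H, I, A, D, E, F, G, B, C, J]
After 15 (swap(8, 1)): [H, C, A, D, E, F, G, B, I, J]
After 16 (swap(0, 7)): [B, C, A, D, E, F, G, H, I, J]
After 17 (swap(2, 1)): [B, A, C, D, E, F, G, H, I, J]
After 18 (swap(1, 0)): [A, B, C, D, E, F, G, H, I, J]

Answer: yes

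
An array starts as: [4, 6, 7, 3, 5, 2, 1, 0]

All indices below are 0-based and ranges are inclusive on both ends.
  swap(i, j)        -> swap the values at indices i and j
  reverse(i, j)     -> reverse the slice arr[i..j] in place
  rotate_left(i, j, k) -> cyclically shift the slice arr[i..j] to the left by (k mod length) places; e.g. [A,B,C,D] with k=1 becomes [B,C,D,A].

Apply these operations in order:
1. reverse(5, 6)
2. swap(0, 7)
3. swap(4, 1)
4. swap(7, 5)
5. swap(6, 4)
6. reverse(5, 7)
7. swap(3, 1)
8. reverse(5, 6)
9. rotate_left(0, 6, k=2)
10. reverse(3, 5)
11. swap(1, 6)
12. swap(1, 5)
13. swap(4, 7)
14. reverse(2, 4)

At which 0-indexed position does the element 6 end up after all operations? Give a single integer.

After 1 (reverse(5, 6)): [4, 6, 7, 3, 5, 1, 2, 0]
After 2 (swap(0, 7)): [0, 6, 7, 3, 5, 1, 2, 4]
After 3 (swap(4, 1)): [0, 5, 7, 3, 6, 1, 2, 4]
After 4 (swap(7, 5)): [0, 5, 7, 3, 6, 4, 2, 1]
After 5 (swap(6, 4)): [0, 5, 7, 3, 2, 4, 6, 1]
After 6 (reverse(5, 7)): [0, 5, 7, 3, 2, 1, 6, 4]
After 7 (swap(3, 1)): [0, 3, 7, 5, 2, 1, 6, 4]
After 8 (reverse(5, 6)): [0, 3, 7, 5, 2, 6, 1, 4]
After 9 (rotate_left(0, 6, k=2)): [7, 5, 2, 6, 1, 0, 3, 4]
After 10 (reverse(3, 5)): [7, 5, 2, 0, 1, 6, 3, 4]
After 11 (swap(1, 6)): [7, 3, 2, 0, 1, 6, 5, 4]
After 12 (swap(1, 5)): [7, 6, 2, 0, 1, 3, 5, 4]
After 13 (swap(4, 7)): [7, 6, 2, 0, 4, 3, 5, 1]
After 14 (reverse(2, 4)): [7, 6, 4, 0, 2, 3, 5, 1]

Answer: 1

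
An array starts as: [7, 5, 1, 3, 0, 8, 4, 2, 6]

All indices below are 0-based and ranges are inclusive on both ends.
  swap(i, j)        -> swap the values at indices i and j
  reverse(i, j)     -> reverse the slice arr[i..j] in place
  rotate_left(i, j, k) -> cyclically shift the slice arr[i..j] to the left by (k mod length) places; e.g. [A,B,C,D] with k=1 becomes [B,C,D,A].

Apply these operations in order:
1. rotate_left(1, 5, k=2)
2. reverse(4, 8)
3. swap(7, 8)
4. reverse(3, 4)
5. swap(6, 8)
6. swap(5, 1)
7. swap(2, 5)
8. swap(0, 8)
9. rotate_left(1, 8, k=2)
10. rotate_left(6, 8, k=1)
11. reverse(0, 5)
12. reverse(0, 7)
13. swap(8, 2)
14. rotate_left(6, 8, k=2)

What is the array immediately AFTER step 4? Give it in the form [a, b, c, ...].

Answer: [7, 3, 0, 6, 8, 2, 4, 5, 1]

Derivation:
After 1 (rotate_left(1, 5, k=2)): [7, 3, 0, 8, 5, 1, 4, 2, 6]
After 2 (reverse(4, 8)): [7, 3, 0, 8, 6, 2, 4, 1, 5]
After 3 (swap(7, 8)): [7, 3, 0, 8, 6, 2, 4, 5, 1]
After 4 (reverse(3, 4)): [7, 3, 0, 6, 8, 2, 4, 5, 1]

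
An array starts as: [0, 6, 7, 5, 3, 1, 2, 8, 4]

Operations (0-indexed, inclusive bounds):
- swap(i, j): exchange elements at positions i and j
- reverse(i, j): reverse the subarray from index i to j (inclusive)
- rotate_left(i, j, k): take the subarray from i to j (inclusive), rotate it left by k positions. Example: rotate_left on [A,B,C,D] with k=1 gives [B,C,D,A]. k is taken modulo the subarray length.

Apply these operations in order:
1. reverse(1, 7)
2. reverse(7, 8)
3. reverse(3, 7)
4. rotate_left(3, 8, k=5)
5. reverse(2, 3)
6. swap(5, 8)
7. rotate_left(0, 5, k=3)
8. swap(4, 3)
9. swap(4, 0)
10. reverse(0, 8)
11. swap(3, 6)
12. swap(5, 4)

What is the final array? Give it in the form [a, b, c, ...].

Answer: [7, 3, 5, 1, 8, 2, 6, 4, 0]

Derivation:
After 1 (reverse(1, 7)): [0, 8, 2, 1, 3, 5, 7, 6, 4]
After 2 (reverse(7, 8)): [0, 8, 2, 1, 3, 5, 7, 4, 6]
After 3 (reverse(3, 7)): [0, 8, 2, 4, 7, 5, 3, 1, 6]
After 4 (rotate_left(3, 8, k=5)): [0, 8, 2, 6, 4, 7, 5, 3, 1]
After 5 (reverse(2, 3)): [0, 8, 6, 2, 4, 7, 5, 3, 1]
After 6 (swap(5, 8)): [0, 8, 6, 2, 4, 1, 5, 3, 7]
After 7 (rotate_left(0, 5, k=3)): [2, 4, 1, 0, 8, 6, 5, 3, 7]
After 8 (swap(4, 3)): [2, 4, 1, 8, 0, 6, 5, 3, 7]
After 9 (swap(4, 0)): [0, 4, 1, 8, 2, 6, 5, 3, 7]
After 10 (reverse(0, 8)): [7, 3, 5, 6, 2, 8, 1, 4, 0]
After 11 (swap(3, 6)): [7, 3, 5, 1, 2, 8, 6, 4, 0]
After 12 (swap(5, 4)): [7, 3, 5, 1, 8, 2, 6, 4, 0]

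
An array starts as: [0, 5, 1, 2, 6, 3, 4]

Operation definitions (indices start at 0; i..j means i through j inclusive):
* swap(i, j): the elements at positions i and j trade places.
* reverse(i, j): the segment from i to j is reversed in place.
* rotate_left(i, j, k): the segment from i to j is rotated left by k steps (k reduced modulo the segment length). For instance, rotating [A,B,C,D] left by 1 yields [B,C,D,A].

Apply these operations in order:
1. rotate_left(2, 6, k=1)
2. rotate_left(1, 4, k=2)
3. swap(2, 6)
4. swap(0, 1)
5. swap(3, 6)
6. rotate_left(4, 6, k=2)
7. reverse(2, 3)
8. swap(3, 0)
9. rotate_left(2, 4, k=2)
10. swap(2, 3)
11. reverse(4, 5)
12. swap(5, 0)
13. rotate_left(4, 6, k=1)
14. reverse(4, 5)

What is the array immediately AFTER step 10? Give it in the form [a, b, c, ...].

After 1 (rotate_left(2, 6, k=1)): [0, 5, 2, 6, 3, 4, 1]
After 2 (rotate_left(1, 4, k=2)): [0, 6, 3, 5, 2, 4, 1]
After 3 (swap(2, 6)): [0, 6, 1, 5, 2, 4, 3]
After 4 (swap(0, 1)): [6, 0, 1, 5, 2, 4, 3]
After 5 (swap(3, 6)): [6, 0, 1, 3, 2, 4, 5]
After 6 (rotate_left(4, 6, k=2)): [6, 0, 1, 3, 5, 2, 4]
After 7 (reverse(2, 3)): [6, 0, 3, 1, 5, 2, 4]
After 8 (swap(3, 0)): [1, 0, 3, 6, 5, 2, 4]
After 9 (rotate_left(2, 4, k=2)): [1, 0, 5, 3, 6, 2, 4]
After 10 (swap(2, 3)): [1, 0, 3, 5, 6, 2, 4]

Answer: [1, 0, 3, 5, 6, 2, 4]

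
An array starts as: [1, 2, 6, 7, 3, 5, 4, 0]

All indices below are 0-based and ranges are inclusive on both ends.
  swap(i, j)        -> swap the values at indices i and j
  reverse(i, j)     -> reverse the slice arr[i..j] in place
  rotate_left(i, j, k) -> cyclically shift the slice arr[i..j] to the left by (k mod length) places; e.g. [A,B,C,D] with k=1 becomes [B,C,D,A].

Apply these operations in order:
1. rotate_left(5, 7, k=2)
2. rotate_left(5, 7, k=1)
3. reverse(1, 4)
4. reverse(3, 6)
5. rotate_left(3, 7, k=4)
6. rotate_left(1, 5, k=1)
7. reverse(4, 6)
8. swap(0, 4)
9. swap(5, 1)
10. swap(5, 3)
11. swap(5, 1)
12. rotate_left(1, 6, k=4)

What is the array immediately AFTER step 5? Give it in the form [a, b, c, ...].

Answer: [1, 3, 7, 0, 4, 5, 2, 6]

Derivation:
After 1 (rotate_left(5, 7, k=2)): [1, 2, 6, 7, 3, 0, 5, 4]
After 2 (rotate_left(5, 7, k=1)): [1, 2, 6, 7, 3, 5, 4, 0]
After 3 (reverse(1, 4)): [1, 3, 7, 6, 2, 5, 4, 0]
After 4 (reverse(3, 6)): [1, 3, 7, 4, 5, 2, 6, 0]
After 5 (rotate_left(3, 7, k=4)): [1, 3, 7, 0, 4, 5, 2, 6]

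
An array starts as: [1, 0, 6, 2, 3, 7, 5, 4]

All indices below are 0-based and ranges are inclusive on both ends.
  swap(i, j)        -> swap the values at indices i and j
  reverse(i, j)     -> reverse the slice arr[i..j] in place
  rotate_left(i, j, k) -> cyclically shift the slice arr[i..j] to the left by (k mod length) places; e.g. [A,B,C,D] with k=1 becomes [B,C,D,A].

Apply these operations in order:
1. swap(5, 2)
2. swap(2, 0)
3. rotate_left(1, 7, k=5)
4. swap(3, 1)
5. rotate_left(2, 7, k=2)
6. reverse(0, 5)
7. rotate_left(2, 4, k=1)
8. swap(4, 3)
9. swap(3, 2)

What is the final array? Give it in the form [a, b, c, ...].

After 1 (swap(5, 2)): [1, 0, 7, 2, 3, 6, 5, 4]
After 2 (swap(2, 0)): [7, 0, 1, 2, 3, 6, 5, 4]
After 3 (rotate_left(1, 7, k=5)): [7, 5, 4, 0, 1, 2, 3, 6]
After 4 (swap(3, 1)): [7, 0, 4, 5, 1, 2, 3, 6]
After 5 (rotate_left(2, 7, k=2)): [7, 0, 1, 2, 3, 6, 4, 5]
After 6 (reverse(0, 5)): [6, 3, 2, 1, 0, 7, 4, 5]
After 7 (rotate_left(2, 4, k=1)): [6, 3, 1, 0, 2, 7, 4, 5]
After 8 (swap(4, 3)): [6, 3, 1, 2, 0, 7, 4, 5]
After 9 (swap(3, 2)): [6, 3, 2, 1, 0, 7, 4, 5]

Answer: [6, 3, 2, 1, 0, 7, 4, 5]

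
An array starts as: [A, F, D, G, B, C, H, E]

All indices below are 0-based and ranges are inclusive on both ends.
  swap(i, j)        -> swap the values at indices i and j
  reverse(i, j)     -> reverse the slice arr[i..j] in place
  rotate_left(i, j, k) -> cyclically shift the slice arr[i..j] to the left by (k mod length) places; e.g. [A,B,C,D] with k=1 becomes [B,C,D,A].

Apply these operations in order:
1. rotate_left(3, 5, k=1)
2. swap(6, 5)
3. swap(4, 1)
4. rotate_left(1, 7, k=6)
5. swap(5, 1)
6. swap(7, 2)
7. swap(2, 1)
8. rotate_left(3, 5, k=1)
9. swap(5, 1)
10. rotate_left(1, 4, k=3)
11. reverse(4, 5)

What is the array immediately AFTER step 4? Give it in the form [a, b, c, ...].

Answer: [A, E, C, D, B, F, H, G]

Derivation:
After 1 (rotate_left(3, 5, k=1)): [A, F, D, B, C, G, H, E]
After 2 (swap(6, 5)): [A, F, D, B, C, H, G, E]
After 3 (swap(4, 1)): [A, C, D, B, F, H, G, E]
After 4 (rotate_left(1, 7, k=6)): [A, E, C, D, B, F, H, G]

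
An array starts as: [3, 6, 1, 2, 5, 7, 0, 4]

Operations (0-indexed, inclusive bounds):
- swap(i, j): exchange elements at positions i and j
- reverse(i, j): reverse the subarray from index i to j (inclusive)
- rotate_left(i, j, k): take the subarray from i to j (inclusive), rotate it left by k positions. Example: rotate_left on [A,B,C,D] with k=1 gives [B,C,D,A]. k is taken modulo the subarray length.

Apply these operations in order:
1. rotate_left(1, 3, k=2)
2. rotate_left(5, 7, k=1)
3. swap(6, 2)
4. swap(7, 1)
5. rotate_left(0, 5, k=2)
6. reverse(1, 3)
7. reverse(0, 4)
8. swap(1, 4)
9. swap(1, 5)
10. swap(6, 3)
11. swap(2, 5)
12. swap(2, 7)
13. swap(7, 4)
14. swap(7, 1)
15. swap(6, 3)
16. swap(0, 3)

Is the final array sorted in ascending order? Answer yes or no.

After 1 (rotate_left(1, 3, k=2)): [3, 2, 6, 1, 5, 7, 0, 4]
After 2 (rotate_left(5, 7, k=1)): [3, 2, 6, 1, 5, 0, 4, 7]
After 3 (swap(6, 2)): [3, 2, 4, 1, 5, 0, 6, 7]
After 4 (swap(7, 1)): [3, 7, 4, 1, 5, 0, 6, 2]
After 5 (rotate_left(0, 5, k=2)): [4, 1, 5, 0, 3, 7, 6, 2]
After 6 (reverse(1, 3)): [4, 0, 5, 1, 3, 7, 6, 2]
After 7 (reverse(0, 4)): [3, 1, 5, 0, 4, 7, 6, 2]
After 8 (swap(1, 4)): [3, 4, 5, 0, 1, 7, 6, 2]
After 9 (swap(1, 5)): [3, 7, 5, 0, 1, 4, 6, 2]
After 10 (swap(6, 3)): [3, 7, 5, 6, 1, 4, 0, 2]
After 11 (swap(2, 5)): [3, 7, 4, 6, 1, 5, 0, 2]
After 12 (swap(2, 7)): [3, 7, 2, 6, 1, 5, 0, 4]
After 13 (swap(7, 4)): [3, 7, 2, 6, 4, 5, 0, 1]
After 14 (swap(7, 1)): [3, 1, 2, 6, 4, 5, 0, 7]
After 15 (swap(6, 3)): [3, 1, 2, 0, 4, 5, 6, 7]
After 16 (swap(0, 3)): [0, 1, 2, 3, 4, 5, 6, 7]

Answer: yes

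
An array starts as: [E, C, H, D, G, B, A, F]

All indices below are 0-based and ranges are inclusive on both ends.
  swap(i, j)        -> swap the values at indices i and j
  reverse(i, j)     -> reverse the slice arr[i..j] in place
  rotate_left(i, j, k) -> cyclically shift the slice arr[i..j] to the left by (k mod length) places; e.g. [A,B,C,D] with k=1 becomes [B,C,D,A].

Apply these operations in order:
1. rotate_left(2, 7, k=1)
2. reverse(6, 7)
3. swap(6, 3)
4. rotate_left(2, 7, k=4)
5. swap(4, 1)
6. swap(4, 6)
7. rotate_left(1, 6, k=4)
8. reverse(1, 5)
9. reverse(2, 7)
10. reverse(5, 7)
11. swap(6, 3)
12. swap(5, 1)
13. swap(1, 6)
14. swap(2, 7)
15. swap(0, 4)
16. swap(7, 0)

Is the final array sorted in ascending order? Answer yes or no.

Answer: yes

Derivation:
After 1 (rotate_left(2, 7, k=1)): [E, C, D, G, B, A, F, H]
After 2 (reverse(6, 7)): [E, C, D, G, B, A, H, F]
After 3 (swap(6, 3)): [E, C, D, H, B, A, G, F]
After 4 (rotate_left(2, 7, k=4)): [E, C, G, F, D, H, B, A]
After 5 (swap(4, 1)): [E, D, G, F, C, H, B, A]
After 6 (swap(4, 6)): [E, D, G, F, B, H, C, A]
After 7 (rotate_left(1, 6, k=4)): [E, H, C, D, G, F, B, A]
After 8 (reverse(1, 5)): [E, F, G, D, C, H, B, A]
After 9 (reverse(2, 7)): [E, F, A, B, H, C, D, G]
After 10 (reverse(5, 7)): [E, F, A, B, H, G, D, C]
After 11 (swap(6, 3)): [E, F, A, D, H, G, B, C]
After 12 (swap(5, 1)): [E, G, A, D, H, F, B, C]
After 13 (swap(1, 6)): [E, B, A, D, H, F, G, C]
After 14 (swap(2, 7)): [E, B, C, D, H, F, G, A]
After 15 (swap(0, 4)): [H, B, C, D, E, F, G, A]
After 16 (swap(7, 0)): [A, B, C, D, E, F, G, H]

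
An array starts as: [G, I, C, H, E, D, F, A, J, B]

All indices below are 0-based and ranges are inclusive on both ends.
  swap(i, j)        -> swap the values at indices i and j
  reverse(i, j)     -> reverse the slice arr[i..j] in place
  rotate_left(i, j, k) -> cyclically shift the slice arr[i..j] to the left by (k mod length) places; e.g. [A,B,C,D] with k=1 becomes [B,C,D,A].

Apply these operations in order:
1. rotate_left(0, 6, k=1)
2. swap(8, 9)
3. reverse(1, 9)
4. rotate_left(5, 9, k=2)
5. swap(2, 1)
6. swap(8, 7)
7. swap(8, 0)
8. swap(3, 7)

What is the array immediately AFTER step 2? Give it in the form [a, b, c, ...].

Answer: [I, C, H, E, D, F, G, A, B, J]

Derivation:
After 1 (rotate_left(0, 6, k=1)): [I, C, H, E, D, F, G, A, J, B]
After 2 (swap(8, 9)): [I, C, H, E, D, F, G, A, B, J]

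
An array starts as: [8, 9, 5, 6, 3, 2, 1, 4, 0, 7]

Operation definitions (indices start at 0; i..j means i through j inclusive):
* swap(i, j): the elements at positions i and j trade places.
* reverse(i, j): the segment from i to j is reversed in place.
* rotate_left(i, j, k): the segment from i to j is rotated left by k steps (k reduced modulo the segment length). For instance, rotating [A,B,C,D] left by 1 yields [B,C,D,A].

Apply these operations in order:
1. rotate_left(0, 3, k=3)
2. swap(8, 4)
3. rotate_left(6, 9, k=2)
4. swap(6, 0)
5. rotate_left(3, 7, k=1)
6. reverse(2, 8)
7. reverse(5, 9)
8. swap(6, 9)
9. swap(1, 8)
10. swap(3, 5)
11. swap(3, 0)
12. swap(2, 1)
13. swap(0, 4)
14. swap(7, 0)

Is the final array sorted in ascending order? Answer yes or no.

Answer: yes

Derivation:
After 1 (rotate_left(0, 3, k=3)): [6, 8, 9, 5, 3, 2, 1, 4, 0, 7]
After 2 (swap(8, 4)): [6, 8, 9, 5, 0, 2, 1, 4, 3, 7]
After 3 (rotate_left(6, 9, k=2)): [6, 8, 9, 5, 0, 2, 3, 7, 1, 4]
After 4 (swap(6, 0)): [3, 8, 9, 5, 0, 2, 6, 7, 1, 4]
After 5 (rotate_left(3, 7, k=1)): [3, 8, 9, 0, 2, 6, 7, 5, 1, 4]
After 6 (reverse(2, 8)): [3, 8, 1, 5, 7, 6, 2, 0, 9, 4]
After 7 (reverse(5, 9)): [3, 8, 1, 5, 7, 4, 9, 0, 2, 6]
After 8 (swap(6, 9)): [3, 8, 1, 5, 7, 4, 6, 0, 2, 9]
After 9 (swap(1, 8)): [3, 2, 1, 5, 7, 4, 6, 0, 8, 9]
After 10 (swap(3, 5)): [3, 2, 1, 4, 7, 5, 6, 0, 8, 9]
After 11 (swap(3, 0)): [4, 2, 1, 3, 7, 5, 6, 0, 8, 9]
After 12 (swap(2, 1)): [4, 1, 2, 3, 7, 5, 6, 0, 8, 9]
After 13 (swap(0, 4)): [7, 1, 2, 3, 4, 5, 6, 0, 8, 9]
After 14 (swap(7, 0)): [0, 1, 2, 3, 4, 5, 6, 7, 8, 9]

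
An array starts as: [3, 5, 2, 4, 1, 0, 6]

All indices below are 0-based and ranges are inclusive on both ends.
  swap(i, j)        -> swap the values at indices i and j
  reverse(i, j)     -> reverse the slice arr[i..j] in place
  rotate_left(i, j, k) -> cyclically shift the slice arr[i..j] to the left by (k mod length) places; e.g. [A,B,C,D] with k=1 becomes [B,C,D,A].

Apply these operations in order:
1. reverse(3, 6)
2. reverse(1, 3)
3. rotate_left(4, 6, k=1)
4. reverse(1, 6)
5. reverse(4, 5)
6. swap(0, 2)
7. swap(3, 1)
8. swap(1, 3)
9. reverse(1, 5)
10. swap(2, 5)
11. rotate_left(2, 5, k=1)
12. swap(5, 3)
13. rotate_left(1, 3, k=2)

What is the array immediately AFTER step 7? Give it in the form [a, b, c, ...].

After 1 (reverse(3, 6)): [3, 5, 2, 6, 0, 1, 4]
After 2 (reverse(1, 3)): [3, 6, 2, 5, 0, 1, 4]
After 3 (rotate_left(4, 6, k=1)): [3, 6, 2, 5, 1, 4, 0]
After 4 (reverse(1, 6)): [3, 0, 4, 1, 5, 2, 6]
After 5 (reverse(4, 5)): [3, 0, 4, 1, 2, 5, 6]
After 6 (swap(0, 2)): [4, 0, 3, 1, 2, 5, 6]
After 7 (swap(3, 1)): [4, 1, 3, 0, 2, 5, 6]

Answer: [4, 1, 3, 0, 2, 5, 6]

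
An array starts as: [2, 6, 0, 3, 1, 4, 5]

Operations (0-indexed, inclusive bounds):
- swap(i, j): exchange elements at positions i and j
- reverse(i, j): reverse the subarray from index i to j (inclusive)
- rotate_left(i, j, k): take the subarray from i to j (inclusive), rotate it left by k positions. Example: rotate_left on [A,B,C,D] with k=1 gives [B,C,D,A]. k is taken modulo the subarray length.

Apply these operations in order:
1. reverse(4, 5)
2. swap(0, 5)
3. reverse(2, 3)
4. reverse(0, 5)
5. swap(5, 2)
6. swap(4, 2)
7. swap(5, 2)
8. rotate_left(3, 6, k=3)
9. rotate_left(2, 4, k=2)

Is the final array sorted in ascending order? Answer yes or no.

After 1 (reverse(4, 5)): [2, 6, 0, 3, 4, 1, 5]
After 2 (swap(0, 5)): [1, 6, 0, 3, 4, 2, 5]
After 3 (reverse(2, 3)): [1, 6, 3, 0, 4, 2, 5]
After 4 (reverse(0, 5)): [2, 4, 0, 3, 6, 1, 5]
After 5 (swap(5, 2)): [2, 4, 1, 3, 6, 0, 5]
After 6 (swap(4, 2)): [2, 4, 6, 3, 1, 0, 5]
After 7 (swap(5, 2)): [2, 4, 0, 3, 1, 6, 5]
After 8 (rotate_left(3, 6, k=3)): [2, 4, 0, 5, 3, 1, 6]
After 9 (rotate_left(2, 4, k=2)): [2, 4, 3, 0, 5, 1, 6]

Answer: no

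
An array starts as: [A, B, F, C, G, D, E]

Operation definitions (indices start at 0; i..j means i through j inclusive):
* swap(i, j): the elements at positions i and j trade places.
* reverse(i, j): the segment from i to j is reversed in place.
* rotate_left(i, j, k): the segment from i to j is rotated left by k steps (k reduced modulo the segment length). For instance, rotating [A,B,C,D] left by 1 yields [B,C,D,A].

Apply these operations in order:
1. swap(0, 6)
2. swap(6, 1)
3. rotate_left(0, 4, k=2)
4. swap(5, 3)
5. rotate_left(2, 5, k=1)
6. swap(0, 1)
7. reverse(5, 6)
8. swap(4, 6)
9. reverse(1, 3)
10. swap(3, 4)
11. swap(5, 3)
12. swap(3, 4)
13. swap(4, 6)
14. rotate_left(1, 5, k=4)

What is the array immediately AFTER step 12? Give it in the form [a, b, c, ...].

After 1 (swap(0, 6)): [E, B, F, C, G, D, A]
After 2 (swap(6, 1)): [E, A, F, C, G, D, B]
After 3 (rotate_left(0, 4, k=2)): [F, C, G, E, A, D, B]
After 4 (swap(5, 3)): [F, C, G, D, A, E, B]
After 5 (rotate_left(2, 5, k=1)): [F, C, D, A, E, G, B]
After 6 (swap(0, 1)): [C, F, D, A, E, G, B]
After 7 (reverse(5, 6)): [C, F, D, A, E, B, G]
After 8 (swap(4, 6)): [C, F, D, A, G, B, E]
After 9 (reverse(1, 3)): [C, A, D, F, G, B, E]
After 10 (swap(3, 4)): [C, A, D, G, F, B, E]
After 11 (swap(5, 3)): [C, A, D, B, F, G, E]
After 12 (swap(3, 4)): [C, A, D, F, B, G, E]

Answer: [C, A, D, F, B, G, E]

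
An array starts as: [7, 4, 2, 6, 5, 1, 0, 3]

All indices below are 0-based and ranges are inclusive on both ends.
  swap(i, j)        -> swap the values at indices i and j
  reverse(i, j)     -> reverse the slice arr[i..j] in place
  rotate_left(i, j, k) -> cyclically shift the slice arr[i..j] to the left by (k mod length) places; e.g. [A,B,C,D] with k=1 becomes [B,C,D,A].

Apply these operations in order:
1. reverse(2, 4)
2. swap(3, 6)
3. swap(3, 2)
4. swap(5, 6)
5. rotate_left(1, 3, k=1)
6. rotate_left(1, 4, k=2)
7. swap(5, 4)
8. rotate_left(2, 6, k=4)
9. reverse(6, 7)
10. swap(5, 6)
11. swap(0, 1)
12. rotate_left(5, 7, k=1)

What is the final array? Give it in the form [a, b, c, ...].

After 1 (reverse(2, 4)): [7, 4, 5, 6, 2, 1, 0, 3]
After 2 (swap(3, 6)): [7, 4, 5, 0, 2, 1, 6, 3]
After 3 (swap(3, 2)): [7, 4, 0, 5, 2, 1, 6, 3]
After 4 (swap(5, 6)): [7, 4, 0, 5, 2, 6, 1, 3]
After 5 (rotate_left(1, 3, k=1)): [7, 0, 5, 4, 2, 6, 1, 3]
After 6 (rotate_left(1, 4, k=2)): [7, 4, 2, 0, 5, 6, 1, 3]
After 7 (swap(5, 4)): [7, 4, 2, 0, 6, 5, 1, 3]
After 8 (rotate_left(2, 6, k=4)): [7, 4, 1, 2, 0, 6, 5, 3]
After 9 (reverse(6, 7)): [7, 4, 1, 2, 0, 6, 3, 5]
After 10 (swap(5, 6)): [7, 4, 1, 2, 0, 3, 6, 5]
After 11 (swap(0, 1)): [4, 7, 1, 2, 0, 3, 6, 5]
After 12 (rotate_left(5, 7, k=1)): [4, 7, 1, 2, 0, 6, 5, 3]

Answer: [4, 7, 1, 2, 0, 6, 5, 3]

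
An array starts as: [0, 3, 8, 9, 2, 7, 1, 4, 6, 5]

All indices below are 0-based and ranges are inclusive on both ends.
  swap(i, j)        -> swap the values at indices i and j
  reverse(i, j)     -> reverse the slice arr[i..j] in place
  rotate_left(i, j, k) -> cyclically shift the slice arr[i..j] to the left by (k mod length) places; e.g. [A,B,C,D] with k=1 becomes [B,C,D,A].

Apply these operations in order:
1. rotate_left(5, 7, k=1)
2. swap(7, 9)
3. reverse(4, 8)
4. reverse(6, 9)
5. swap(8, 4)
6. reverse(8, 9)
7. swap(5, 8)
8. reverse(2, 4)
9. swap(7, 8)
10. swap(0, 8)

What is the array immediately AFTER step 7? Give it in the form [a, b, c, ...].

Answer: [0, 3, 8, 9, 1, 4, 7, 2, 5, 6]

Derivation:
After 1 (rotate_left(5, 7, k=1)): [0, 3, 8, 9, 2, 1, 4, 7, 6, 5]
After 2 (swap(7, 9)): [0, 3, 8, 9, 2, 1, 4, 5, 6, 7]
After 3 (reverse(4, 8)): [0, 3, 8, 9, 6, 5, 4, 1, 2, 7]
After 4 (reverse(6, 9)): [0, 3, 8, 9, 6, 5, 7, 2, 1, 4]
After 5 (swap(8, 4)): [0, 3, 8, 9, 1, 5, 7, 2, 6, 4]
After 6 (reverse(8, 9)): [0, 3, 8, 9, 1, 5, 7, 2, 4, 6]
After 7 (swap(5, 8)): [0, 3, 8, 9, 1, 4, 7, 2, 5, 6]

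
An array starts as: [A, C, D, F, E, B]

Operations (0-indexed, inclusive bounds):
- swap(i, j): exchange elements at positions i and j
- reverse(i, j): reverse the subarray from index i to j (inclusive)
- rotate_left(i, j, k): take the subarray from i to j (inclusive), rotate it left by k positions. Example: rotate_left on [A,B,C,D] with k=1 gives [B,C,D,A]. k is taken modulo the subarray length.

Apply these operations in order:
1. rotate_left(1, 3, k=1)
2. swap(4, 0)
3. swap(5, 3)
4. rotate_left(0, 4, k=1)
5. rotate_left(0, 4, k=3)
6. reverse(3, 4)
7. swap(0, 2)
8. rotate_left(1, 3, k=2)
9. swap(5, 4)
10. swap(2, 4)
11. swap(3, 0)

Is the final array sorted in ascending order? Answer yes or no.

Answer: yes

Derivation:
After 1 (rotate_left(1, 3, k=1)): [A, D, F, C, E, B]
After 2 (swap(4, 0)): [E, D, F, C, A, B]
After 3 (swap(5, 3)): [E, D, F, B, A, C]
After 4 (rotate_left(0, 4, k=1)): [D, F, B, A, E, C]
After 5 (rotate_left(0, 4, k=3)): [A, E, D, F, B, C]
After 6 (reverse(3, 4)): [A, E, D, B, F, C]
After 7 (swap(0, 2)): [D, E, A, B, F, C]
After 8 (rotate_left(1, 3, k=2)): [D, B, E, A, F, C]
After 9 (swap(5, 4)): [D, B, E, A, C, F]
After 10 (swap(2, 4)): [D, B, C, A, E, F]
After 11 (swap(3, 0)): [A, B, C, D, E, F]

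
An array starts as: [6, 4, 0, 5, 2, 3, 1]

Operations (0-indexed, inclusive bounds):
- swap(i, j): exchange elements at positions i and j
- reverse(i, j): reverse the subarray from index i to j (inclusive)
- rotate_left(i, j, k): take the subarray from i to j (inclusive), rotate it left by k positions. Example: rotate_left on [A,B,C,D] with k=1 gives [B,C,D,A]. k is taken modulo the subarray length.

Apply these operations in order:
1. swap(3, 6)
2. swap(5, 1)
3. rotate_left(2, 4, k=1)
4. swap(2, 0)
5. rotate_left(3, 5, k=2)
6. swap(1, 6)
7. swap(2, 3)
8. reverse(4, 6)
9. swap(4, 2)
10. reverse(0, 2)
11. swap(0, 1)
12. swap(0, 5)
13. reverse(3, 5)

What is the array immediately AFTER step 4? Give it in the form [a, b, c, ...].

Answer: [1, 3, 6, 2, 0, 4, 5]

Derivation:
After 1 (swap(3, 6)): [6, 4, 0, 1, 2, 3, 5]
After 2 (swap(5, 1)): [6, 3, 0, 1, 2, 4, 5]
After 3 (rotate_left(2, 4, k=1)): [6, 3, 1, 2, 0, 4, 5]
After 4 (swap(2, 0)): [1, 3, 6, 2, 0, 4, 5]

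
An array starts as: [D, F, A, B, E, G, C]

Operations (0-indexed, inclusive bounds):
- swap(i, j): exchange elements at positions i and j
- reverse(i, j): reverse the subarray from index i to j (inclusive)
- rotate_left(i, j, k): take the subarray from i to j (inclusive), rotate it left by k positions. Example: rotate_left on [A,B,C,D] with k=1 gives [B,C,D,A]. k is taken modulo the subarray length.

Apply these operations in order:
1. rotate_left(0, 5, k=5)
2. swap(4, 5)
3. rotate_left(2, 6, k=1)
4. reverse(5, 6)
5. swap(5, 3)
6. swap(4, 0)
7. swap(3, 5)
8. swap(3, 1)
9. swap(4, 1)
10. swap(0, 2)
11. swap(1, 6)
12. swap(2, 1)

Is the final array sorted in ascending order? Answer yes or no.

Answer: yes

Derivation:
After 1 (rotate_left(0, 5, k=5)): [G, D, F, A, B, E, C]
After 2 (swap(4, 5)): [G, D, F, A, E, B, C]
After 3 (rotate_left(2, 6, k=1)): [G, D, A, E, B, C, F]
After 4 (reverse(5, 6)): [G, D, A, E, B, F, C]
After 5 (swap(5, 3)): [G, D, A, F, B, E, C]
After 6 (swap(4, 0)): [B, D, A, F, G, E, C]
After 7 (swap(3, 5)): [B, D, A, E, G, F, C]
After 8 (swap(3, 1)): [B, E, A, D, G, F, C]
After 9 (swap(4, 1)): [B, G, A, D, E, F, C]
After 10 (swap(0, 2)): [A, G, B, D, E, F, C]
After 11 (swap(1, 6)): [A, C, B, D, E, F, G]
After 12 (swap(2, 1)): [A, B, C, D, E, F, G]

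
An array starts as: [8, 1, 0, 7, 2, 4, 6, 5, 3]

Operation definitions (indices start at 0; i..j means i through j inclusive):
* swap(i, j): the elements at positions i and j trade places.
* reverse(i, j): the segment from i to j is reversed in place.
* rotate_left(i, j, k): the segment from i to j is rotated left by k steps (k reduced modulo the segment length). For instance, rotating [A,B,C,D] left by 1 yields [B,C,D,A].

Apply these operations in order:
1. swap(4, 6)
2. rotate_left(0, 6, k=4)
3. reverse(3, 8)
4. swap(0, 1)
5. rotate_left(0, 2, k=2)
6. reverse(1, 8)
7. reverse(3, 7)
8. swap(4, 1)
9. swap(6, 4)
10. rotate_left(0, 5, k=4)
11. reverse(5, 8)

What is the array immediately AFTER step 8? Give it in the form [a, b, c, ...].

After 1 (swap(4, 6)): [8, 1, 0, 7, 6, 4, 2, 5, 3]
After 2 (rotate_left(0, 6, k=4)): [6, 4, 2, 8, 1, 0, 7, 5, 3]
After 3 (reverse(3, 8)): [6, 4, 2, 3, 5, 7, 0, 1, 8]
After 4 (swap(0, 1)): [4, 6, 2, 3, 5, 7, 0, 1, 8]
After 5 (rotate_left(0, 2, k=2)): [2, 4, 6, 3, 5, 7, 0, 1, 8]
After 6 (reverse(1, 8)): [2, 8, 1, 0, 7, 5, 3, 6, 4]
After 7 (reverse(3, 7)): [2, 8, 1, 6, 3, 5, 7, 0, 4]
After 8 (swap(4, 1)): [2, 3, 1, 6, 8, 5, 7, 0, 4]

Answer: [2, 3, 1, 6, 8, 5, 7, 0, 4]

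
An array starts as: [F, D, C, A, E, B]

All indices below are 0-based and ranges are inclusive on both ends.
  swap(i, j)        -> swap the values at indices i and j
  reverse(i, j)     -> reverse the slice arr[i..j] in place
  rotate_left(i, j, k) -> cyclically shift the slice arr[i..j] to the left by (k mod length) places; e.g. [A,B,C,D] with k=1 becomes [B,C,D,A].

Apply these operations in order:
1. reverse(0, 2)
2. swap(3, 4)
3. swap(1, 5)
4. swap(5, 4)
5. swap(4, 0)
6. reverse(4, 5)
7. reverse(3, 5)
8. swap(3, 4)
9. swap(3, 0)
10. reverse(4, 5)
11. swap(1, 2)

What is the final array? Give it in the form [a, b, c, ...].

After 1 (reverse(0, 2)): [C, D, F, A, E, B]
After 2 (swap(3, 4)): [C, D, F, E, A, B]
After 3 (swap(1, 5)): [C, B, F, E, A, D]
After 4 (swap(5, 4)): [C, B, F, E, D, A]
After 5 (swap(4, 0)): [D, B, F, E, C, A]
After 6 (reverse(4, 5)): [D, B, F, E, A, C]
After 7 (reverse(3, 5)): [D, B, F, C, A, E]
After 8 (swap(3, 4)): [D, B, F, A, C, E]
After 9 (swap(3, 0)): [A, B, F, D, C, E]
After 10 (reverse(4, 5)): [A, B, F, D, E, C]
After 11 (swap(1, 2)): [A, F, B, D, E, C]

Answer: [A, F, B, D, E, C]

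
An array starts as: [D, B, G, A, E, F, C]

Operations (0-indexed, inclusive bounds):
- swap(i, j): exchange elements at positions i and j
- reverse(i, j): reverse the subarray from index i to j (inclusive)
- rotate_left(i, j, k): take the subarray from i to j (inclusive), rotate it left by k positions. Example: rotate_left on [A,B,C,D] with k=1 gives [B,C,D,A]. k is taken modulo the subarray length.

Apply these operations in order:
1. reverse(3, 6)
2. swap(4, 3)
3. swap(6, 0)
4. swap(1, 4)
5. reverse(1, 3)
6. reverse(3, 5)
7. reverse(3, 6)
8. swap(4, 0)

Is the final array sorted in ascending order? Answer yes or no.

After 1 (reverse(3, 6)): [D, B, G, C, F, E, A]
After 2 (swap(4, 3)): [D, B, G, F, C, E, A]
After 3 (swap(6, 0)): [A, B, G, F, C, E, D]
After 4 (swap(1, 4)): [A, C, G, F, B, E, D]
After 5 (reverse(1, 3)): [A, F, G, C, B, E, D]
After 6 (reverse(3, 5)): [A, F, G, E, B, C, D]
After 7 (reverse(3, 6)): [A, F, G, D, C, B, E]
After 8 (swap(4, 0)): [C, F, G, D, A, B, E]

Answer: no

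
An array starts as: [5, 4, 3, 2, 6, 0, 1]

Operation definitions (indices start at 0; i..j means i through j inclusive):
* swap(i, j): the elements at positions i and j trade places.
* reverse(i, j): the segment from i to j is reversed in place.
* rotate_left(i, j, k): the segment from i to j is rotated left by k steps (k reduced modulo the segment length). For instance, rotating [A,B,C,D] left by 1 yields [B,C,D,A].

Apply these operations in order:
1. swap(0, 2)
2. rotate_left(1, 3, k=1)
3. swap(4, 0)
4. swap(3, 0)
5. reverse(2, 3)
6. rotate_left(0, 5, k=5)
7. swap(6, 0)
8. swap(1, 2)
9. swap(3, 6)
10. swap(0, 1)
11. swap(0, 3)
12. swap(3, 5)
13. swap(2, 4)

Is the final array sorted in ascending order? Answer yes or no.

Answer: yes

Derivation:
After 1 (swap(0, 2)): [3, 4, 5, 2, 6, 0, 1]
After 2 (rotate_left(1, 3, k=1)): [3, 5, 2, 4, 6, 0, 1]
After 3 (swap(4, 0)): [6, 5, 2, 4, 3, 0, 1]
After 4 (swap(3, 0)): [4, 5, 2, 6, 3, 0, 1]
After 5 (reverse(2, 3)): [4, 5, 6, 2, 3, 0, 1]
After 6 (rotate_left(0, 5, k=5)): [0, 4, 5, 6, 2, 3, 1]
After 7 (swap(6, 0)): [1, 4, 5, 6, 2, 3, 0]
After 8 (swap(1, 2)): [1, 5, 4, 6, 2, 3, 0]
After 9 (swap(3, 6)): [1, 5, 4, 0, 2, 3, 6]
After 10 (swap(0, 1)): [5, 1, 4, 0, 2, 3, 6]
After 11 (swap(0, 3)): [0, 1, 4, 5, 2, 3, 6]
After 12 (swap(3, 5)): [0, 1, 4, 3, 2, 5, 6]
After 13 (swap(2, 4)): [0, 1, 2, 3, 4, 5, 6]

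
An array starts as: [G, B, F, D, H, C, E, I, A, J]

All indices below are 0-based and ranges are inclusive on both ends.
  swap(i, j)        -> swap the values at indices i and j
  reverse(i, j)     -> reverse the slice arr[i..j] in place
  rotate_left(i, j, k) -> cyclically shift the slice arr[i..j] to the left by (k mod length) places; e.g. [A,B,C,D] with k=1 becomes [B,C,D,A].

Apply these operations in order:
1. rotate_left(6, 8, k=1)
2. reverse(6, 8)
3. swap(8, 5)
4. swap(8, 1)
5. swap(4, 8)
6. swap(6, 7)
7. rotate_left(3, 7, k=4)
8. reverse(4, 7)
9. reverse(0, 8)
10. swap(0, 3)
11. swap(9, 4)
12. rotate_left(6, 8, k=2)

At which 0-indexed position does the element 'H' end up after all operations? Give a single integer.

Answer: 3

Derivation:
After 1 (rotate_left(6, 8, k=1)): [G, B, F, D, H, C, I, A, E, J]
After 2 (reverse(6, 8)): [G, B, F, D, H, C, E, A, I, J]
After 3 (swap(8, 5)): [G, B, F, D, H, I, E, A, C, J]
After 4 (swap(8, 1)): [G, C, F, D, H, I, E, A, B, J]
After 5 (swap(4, 8)): [G, C, F, D, B, I, E, A, H, J]
After 6 (swap(6, 7)): [G, C, F, D, B, I, A, E, H, J]
After 7 (rotate_left(3, 7, k=4)): [G, C, F, E, D, B, I, A, H, J]
After 8 (reverse(4, 7)): [G, C, F, E, A, I, B, D, H, J]
After 9 (reverse(0, 8)): [H, D, B, I, A, E, F, C, G, J]
After 10 (swap(0, 3)): [I, D, B, H, A, E, F, C, G, J]
After 11 (swap(9, 4)): [I, D, B, H, J, E, F, C, G, A]
After 12 (rotate_left(6, 8, k=2)): [I, D, B, H, J, E, G, F, C, A]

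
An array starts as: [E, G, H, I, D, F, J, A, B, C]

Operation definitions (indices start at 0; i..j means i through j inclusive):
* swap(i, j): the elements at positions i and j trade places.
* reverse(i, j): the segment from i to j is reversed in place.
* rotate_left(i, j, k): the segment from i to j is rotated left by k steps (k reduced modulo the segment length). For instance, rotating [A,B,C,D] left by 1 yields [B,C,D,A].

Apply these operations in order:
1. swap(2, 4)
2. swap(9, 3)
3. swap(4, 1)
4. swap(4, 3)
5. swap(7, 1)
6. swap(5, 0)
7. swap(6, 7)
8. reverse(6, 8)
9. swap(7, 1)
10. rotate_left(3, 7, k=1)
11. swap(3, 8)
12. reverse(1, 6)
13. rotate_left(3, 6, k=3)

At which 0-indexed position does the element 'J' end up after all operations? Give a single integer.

Answer: 3

Derivation:
After 1 (swap(2, 4)): [E, G, D, I, H, F, J, A, B, C]
After 2 (swap(9, 3)): [E, G, D, C, H, F, J, A, B, I]
After 3 (swap(4, 1)): [E, H, D, C, G, F, J, A, B, I]
After 4 (swap(4, 3)): [E, H, D, G, C, F, J, A, B, I]
After 5 (swap(7, 1)): [E, A, D, G, C, F, J, H, B, I]
After 6 (swap(5, 0)): [F, A, D, G, C, E, J, H, B, I]
After 7 (swap(6, 7)): [F, A, D, G, C, E, H, J, B, I]
After 8 (reverse(6, 8)): [F, A, D, G, C, E, B, J, H, I]
After 9 (swap(7, 1)): [F, J, D, G, C, E, B, A, H, I]
After 10 (rotate_left(3, 7, k=1)): [F, J, D, C, E, B, A, G, H, I]
After 11 (swap(3, 8)): [F, J, D, H, E, B, A, G, C, I]
After 12 (reverse(1, 6)): [F, A, B, E, H, D, J, G, C, I]
After 13 (rotate_left(3, 6, k=3)): [F, A, B, J, E, H, D, G, C, I]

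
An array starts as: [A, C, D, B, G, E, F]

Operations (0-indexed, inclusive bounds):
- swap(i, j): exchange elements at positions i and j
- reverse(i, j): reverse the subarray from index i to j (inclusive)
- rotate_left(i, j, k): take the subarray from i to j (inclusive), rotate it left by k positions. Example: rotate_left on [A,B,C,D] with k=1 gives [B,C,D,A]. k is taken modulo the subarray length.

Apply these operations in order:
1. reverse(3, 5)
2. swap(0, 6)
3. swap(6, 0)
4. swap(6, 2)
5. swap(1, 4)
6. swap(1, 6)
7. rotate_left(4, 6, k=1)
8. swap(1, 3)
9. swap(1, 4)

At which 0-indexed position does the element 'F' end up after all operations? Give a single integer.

After 1 (reverse(3, 5)): [A, C, D, E, G, B, F]
After 2 (swap(0, 6)): [F, C, D, E, G, B, A]
After 3 (swap(6, 0)): [A, C, D, E, G, B, F]
After 4 (swap(6, 2)): [A, C, F, E, G, B, D]
After 5 (swap(1, 4)): [A, G, F, E, C, B, D]
After 6 (swap(1, 6)): [A, D, F, E, C, B, G]
After 7 (rotate_left(4, 6, k=1)): [A, D, F, E, B, G, C]
After 8 (swap(1, 3)): [A, E, F, D, B, G, C]
After 9 (swap(1, 4)): [A, B, F, D, E, G, C]

Answer: 2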